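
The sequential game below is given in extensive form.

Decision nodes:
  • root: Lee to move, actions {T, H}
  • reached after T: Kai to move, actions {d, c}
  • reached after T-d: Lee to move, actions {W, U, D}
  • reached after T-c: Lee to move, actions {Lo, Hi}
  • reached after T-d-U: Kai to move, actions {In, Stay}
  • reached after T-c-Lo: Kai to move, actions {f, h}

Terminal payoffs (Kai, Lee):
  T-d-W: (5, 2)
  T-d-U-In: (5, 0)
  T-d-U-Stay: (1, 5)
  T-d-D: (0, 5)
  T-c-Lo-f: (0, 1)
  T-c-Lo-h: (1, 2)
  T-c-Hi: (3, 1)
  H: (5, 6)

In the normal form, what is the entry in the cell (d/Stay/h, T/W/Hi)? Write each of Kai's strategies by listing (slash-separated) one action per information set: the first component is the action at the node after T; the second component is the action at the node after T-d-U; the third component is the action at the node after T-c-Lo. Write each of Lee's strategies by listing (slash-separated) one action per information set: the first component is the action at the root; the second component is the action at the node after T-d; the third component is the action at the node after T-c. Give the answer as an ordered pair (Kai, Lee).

Trace the play path from the root:
  Lee plays T
  Kai plays d at [T]
  Lee plays W at [T-d]
→ terminal payoff (5, 2).
(Kai's choice at the node after T-d-U is never reached on this path, so it doesn't affect the outcome.)

(5, 2)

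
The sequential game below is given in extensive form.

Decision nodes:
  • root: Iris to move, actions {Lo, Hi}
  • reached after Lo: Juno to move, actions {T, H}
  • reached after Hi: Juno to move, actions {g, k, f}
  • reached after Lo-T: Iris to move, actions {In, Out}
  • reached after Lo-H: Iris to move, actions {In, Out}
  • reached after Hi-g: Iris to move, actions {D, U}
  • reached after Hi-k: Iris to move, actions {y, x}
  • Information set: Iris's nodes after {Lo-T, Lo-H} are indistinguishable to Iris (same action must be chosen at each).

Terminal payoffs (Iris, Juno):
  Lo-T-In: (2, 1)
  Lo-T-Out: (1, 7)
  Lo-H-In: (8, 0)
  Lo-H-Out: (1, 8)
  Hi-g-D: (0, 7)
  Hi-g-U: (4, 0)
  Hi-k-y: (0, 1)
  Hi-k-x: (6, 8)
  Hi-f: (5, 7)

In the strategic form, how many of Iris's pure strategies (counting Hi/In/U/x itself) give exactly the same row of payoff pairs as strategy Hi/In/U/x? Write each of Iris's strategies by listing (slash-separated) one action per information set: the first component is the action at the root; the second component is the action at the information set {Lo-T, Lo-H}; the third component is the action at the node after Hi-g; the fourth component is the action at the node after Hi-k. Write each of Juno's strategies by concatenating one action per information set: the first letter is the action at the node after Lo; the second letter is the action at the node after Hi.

Row for Hi/In/U/x (columns Tg, Tk, Tf, Hg, Hk, Hf): (4,0) (6,8) (5,7) (4,0) (6,8) (5,7).
Under Hi/In/U/x, Iris's choice at the information set {Lo-T, Lo-H} can never be reached regardless of what Juno does, so varying those choices leaves every outcome unchanged.
Holding the reachable choices fixed and varying the unreachable one freely already gives 2 equivalent strategies.
No other strategy reproduces this row, so those 2 are the full class: Hi/In/U/x, Hi/Out/U/x.

2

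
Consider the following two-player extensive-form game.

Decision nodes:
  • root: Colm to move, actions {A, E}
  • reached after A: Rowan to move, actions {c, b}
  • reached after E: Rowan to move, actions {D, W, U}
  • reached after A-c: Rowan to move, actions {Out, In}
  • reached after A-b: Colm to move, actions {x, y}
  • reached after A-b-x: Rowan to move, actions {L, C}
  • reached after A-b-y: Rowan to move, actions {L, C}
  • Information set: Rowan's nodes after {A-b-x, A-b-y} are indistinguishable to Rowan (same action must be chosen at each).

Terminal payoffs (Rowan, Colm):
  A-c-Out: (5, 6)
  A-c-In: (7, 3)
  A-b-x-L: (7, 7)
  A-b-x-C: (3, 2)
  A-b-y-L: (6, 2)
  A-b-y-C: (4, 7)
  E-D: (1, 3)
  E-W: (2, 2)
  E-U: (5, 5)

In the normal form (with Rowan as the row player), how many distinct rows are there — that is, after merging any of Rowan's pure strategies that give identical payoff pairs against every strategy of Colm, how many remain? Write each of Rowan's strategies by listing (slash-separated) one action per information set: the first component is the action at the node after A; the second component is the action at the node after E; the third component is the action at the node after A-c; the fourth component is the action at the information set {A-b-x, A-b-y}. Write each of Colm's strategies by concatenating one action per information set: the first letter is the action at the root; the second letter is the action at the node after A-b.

12

Rowan has 24 pure strategies: c/D/Out/L, c/D/Out/C, c/D/In/L, c/D/In/C, c/W/Out/L, c/W/Out/C, c/W/In/L, c/W/In/C, c/U/Out/L, c/U/Out/C, c/U/In/L, c/U/In/C, b/D/Out/L, b/D/Out/C, b/D/In/L, b/D/In/C, b/W/Out/L, b/W/Out/C, b/W/In/L, b/W/In/C, b/U/Out/L, b/U/Out/C, b/U/In/L, b/U/In/C. Columns: Ax, Ay, Ex, Ey.
{c/D/Out/L, c/D/Out/C} → row (5,6) (5,6) (1,3) (1,3)
{c/D/In/L, c/D/In/C} → row (7,3) (7,3) (1,3) (1,3)
{c/W/Out/L, c/W/Out/C} → row (5,6) (5,6) (2,2) (2,2)
{c/W/In/L, c/W/In/C} → row (7,3) (7,3) (2,2) (2,2)
{c/U/Out/L, c/U/Out/C} → row (5,6) (5,6) (5,5) (5,5)
{c/U/In/L, c/U/In/C} → row (7,3) (7,3) (5,5) (5,5)
{b/D/Out/L, b/D/In/L} → row (7,7) (6,2) (1,3) (1,3)
{b/D/Out/C, b/D/In/C} → row (3,2) (4,7) (1,3) (1,3)
{b/W/Out/L, b/W/In/L} → row (7,7) (6,2) (2,2) (2,2)
{b/W/Out/C, b/W/In/C} → row (3,2) (4,7) (2,2) (2,2)
{b/U/Out/L, b/U/In/L} → row (7,7) (6,2) (5,5) (5,5)
{b/U/Out/C, b/U/In/C} → row (3,2) (4,7) (5,5) (5,5)
That's 12 distinct rows out of 24 strategies.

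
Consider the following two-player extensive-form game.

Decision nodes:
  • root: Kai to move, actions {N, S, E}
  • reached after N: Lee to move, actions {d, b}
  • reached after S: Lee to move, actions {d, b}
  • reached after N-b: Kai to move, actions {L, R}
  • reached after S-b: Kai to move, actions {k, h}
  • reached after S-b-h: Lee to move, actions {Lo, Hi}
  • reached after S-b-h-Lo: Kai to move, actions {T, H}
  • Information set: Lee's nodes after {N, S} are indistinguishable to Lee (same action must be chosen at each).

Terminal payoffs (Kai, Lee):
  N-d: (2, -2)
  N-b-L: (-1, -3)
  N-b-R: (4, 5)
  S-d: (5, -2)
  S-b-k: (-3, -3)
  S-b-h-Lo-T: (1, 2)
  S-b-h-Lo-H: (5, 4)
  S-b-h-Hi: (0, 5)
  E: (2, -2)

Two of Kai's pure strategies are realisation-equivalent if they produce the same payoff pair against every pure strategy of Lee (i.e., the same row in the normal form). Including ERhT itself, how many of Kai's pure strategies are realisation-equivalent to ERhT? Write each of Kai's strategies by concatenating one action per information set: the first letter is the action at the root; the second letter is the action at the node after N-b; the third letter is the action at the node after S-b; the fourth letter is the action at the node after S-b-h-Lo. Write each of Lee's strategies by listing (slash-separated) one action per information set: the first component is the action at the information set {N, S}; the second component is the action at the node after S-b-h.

Row for ERhT (columns d/Lo, d/Hi, b/Lo, b/Hi): (2,-2) (2,-2) (2,-2) (2,-2).
Under ERhT, Kai's choice at the node after N-b and at the node after S-b and at the node after S-b-h-Lo can never be reached regardless of what Lee does, so varying those choices leaves every outcome unchanged.
Holding the reachable choices fixed and varying the unreachable ones freely already gives 2 × 2 × 2 = 8 equivalent strategies.
No other strategy reproduces this row, so those 8 are the full class: ELkT, ELkH, ELhT, ELhH, ERkT, ERkH, ERhT, ERhH.

8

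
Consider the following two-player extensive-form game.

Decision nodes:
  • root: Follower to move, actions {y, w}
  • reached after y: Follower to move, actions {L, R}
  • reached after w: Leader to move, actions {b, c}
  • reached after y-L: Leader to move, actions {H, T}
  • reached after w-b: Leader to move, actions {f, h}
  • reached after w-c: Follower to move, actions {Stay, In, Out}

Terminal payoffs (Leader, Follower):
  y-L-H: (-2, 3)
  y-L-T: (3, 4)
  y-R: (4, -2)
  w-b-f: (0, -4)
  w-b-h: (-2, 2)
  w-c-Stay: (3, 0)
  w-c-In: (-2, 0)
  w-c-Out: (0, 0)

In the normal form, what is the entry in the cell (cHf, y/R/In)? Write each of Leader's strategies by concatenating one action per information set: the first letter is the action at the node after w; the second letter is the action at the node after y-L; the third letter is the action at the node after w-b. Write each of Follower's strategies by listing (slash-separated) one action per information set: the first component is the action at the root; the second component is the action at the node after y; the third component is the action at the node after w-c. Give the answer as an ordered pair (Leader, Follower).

Trace the play path from the root:
  Follower plays y
  Follower plays R at [y]
→ terminal payoff (4, -2).
(Leader's choice at the node after w is never reached on this path, so it doesn't affect the outcome.)

(4, -2)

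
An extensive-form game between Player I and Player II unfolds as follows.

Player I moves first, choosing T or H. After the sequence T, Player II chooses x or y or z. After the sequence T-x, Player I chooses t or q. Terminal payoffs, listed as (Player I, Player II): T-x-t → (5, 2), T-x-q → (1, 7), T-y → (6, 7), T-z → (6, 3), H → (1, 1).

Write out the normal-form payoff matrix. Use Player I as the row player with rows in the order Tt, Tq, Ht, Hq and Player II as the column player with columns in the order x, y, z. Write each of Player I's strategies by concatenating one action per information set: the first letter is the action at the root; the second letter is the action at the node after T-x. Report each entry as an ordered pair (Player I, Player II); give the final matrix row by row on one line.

Row Tt: x→(5,2), y→(6,7), z→(6,3)
Row Tq: x→(1,7), y→(6,7), z→(6,3)
Row Ht: x→(1,1), y→(1,1), z→(1,1)
Row Hq: x→(1,1), y→(1,1), z→(1,1)

Tt: (5,2) (6,7) (6,3) | Tq: (1,7) (6,7) (6,3) | Ht: (1,1) (1,1) (1,1) | Hq: (1,1) (1,1) (1,1)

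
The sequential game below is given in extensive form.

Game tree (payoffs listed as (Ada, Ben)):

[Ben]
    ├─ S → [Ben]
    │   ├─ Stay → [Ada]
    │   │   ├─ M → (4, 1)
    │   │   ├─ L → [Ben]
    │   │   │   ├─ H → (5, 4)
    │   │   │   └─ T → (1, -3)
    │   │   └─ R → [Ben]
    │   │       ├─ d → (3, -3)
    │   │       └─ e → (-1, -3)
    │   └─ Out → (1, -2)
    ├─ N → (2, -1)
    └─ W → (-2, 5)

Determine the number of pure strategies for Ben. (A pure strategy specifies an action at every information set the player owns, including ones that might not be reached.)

Ben owns the root with actions {S, N, W} — three choices.
Ben owns the node after S with actions {Stay, Out} — two choices.
Ben owns the node after S-Stay-L with actions {H, T} — two choices.
Ben owns the node after S-Stay-R with actions {d, e} — two choices.
A pure strategy fixes one action at each information set independently, so the count is the product 3 × 2 × 2 × 2 = 24.
(For reference, Ada has 3 pure strategies, giving a 24×3 normal-form matrix.)

24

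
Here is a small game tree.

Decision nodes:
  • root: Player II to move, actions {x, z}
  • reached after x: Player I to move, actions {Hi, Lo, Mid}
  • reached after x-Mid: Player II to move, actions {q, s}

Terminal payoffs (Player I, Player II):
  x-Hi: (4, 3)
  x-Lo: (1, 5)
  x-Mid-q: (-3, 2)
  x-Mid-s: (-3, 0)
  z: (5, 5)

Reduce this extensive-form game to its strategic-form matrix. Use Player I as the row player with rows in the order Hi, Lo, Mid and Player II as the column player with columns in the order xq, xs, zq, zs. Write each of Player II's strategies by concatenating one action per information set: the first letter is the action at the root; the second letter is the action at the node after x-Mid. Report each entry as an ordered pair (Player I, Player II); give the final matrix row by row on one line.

Hi: (4,3) (4,3) (5,5) (5,5) | Lo: (1,5) (1,5) (5,5) (5,5) | Mid: (-3,2) (-3,0) (5,5) (5,5)

           xq       xs       zq       zs
  Hi    (4,3)    (4,3)    (5,5)    (5,5)
  Lo    (1,5)    (1,5)    (5,5)    (5,5)
 Mid   (-3,2)   (-3,0)    (5,5)    (5,5)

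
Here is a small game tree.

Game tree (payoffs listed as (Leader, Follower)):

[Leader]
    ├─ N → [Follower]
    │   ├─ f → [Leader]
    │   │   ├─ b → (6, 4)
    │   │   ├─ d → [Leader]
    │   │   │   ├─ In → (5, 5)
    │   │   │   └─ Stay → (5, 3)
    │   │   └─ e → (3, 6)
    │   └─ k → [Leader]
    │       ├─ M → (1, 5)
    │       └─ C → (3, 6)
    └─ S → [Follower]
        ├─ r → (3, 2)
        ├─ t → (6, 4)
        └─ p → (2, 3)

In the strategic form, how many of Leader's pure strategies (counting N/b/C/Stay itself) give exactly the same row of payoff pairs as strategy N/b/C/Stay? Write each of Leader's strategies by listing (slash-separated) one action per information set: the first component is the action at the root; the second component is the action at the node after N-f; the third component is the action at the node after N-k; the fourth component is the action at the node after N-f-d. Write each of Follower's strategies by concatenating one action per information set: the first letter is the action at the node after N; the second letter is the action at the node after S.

2

Row for N/b/C/Stay (columns fr, ft, fp, kr, kt, kp): (6,4) (6,4) (6,4) (3,6) (3,6) (3,6).
Under N/b/C/Stay, Leader's choice at the node after N-f-d can never be reached regardless of what Follower does, so varying those choices leaves every outcome unchanged.
Holding the reachable choices fixed and varying the unreachable one freely already gives 2 equivalent strategies.
No other strategy reproduces this row, so those 2 are the full class: N/b/C/In, N/b/C/Stay.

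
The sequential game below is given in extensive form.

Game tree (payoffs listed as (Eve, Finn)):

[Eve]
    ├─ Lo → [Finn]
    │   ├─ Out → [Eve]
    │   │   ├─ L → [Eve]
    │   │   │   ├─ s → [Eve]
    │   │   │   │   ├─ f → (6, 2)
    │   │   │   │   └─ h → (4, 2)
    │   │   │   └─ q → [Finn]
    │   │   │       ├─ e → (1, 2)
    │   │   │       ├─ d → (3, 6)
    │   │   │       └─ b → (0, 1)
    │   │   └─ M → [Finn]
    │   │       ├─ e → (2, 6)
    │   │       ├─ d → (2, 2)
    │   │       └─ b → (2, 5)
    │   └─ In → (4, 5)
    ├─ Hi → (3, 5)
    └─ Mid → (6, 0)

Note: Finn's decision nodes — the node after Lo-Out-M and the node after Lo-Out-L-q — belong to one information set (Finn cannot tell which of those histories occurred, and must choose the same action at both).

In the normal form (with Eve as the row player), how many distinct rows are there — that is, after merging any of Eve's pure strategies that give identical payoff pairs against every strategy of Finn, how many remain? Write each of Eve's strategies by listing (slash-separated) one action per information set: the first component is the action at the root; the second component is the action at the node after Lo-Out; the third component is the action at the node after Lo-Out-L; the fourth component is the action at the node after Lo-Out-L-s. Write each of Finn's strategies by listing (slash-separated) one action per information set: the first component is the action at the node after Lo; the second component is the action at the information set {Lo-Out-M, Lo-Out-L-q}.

6

Eve has 24 pure strategies: Lo/L/s/f, Lo/L/s/h, Lo/L/q/f, Lo/L/q/h, Lo/M/s/f, Lo/M/s/h, Lo/M/q/f, Lo/M/q/h, Hi/L/s/f, Hi/L/s/h, Hi/L/q/f, Hi/L/q/h, Hi/M/s/f, Hi/M/s/h, Hi/M/q/f, Hi/M/q/h, Mid/L/s/f, Mid/L/s/h, Mid/L/q/f, Mid/L/q/h, Mid/M/s/f, Mid/M/s/h, Mid/M/q/f, Mid/M/q/h. Columns: Out/e, Out/d, Out/b, In/e, In/d, In/b.
{Lo/L/s/f} → row (6,2) (6,2) (6,2) (4,5) (4,5) (4,5)
{Lo/L/s/h} → row (4,2) (4,2) (4,2) (4,5) (4,5) (4,5)
{Lo/L/q/f, Lo/L/q/h} → row (1,2) (3,6) (0,1) (4,5) (4,5) (4,5)
{Lo/M/s/f, Lo/M/s/h, Lo/M/q/f, Lo/M/q/h} → row (2,6) (2,2) (2,5) (4,5) (4,5) (4,5)
{Hi/L/s/f, Hi/L/s/h, Hi/L/q/f, Hi/L/q/h, Hi/M/s/f, Hi/M/s/h, Hi/M/q/f, Hi/M/q/h} → row (3,5) (3,5) (3,5) (3,5) (3,5) (3,5)
{Mid/L/s/f, Mid/L/s/h, Mid/L/q/f, Mid/L/q/h, Mid/M/s/f, Mid/M/s/h, Mid/M/q/f, Mid/M/q/h} → row (6,0) (6,0) (6,0) (6,0) (6,0) (6,0)
That's 6 distinct rows out of 24 strategies.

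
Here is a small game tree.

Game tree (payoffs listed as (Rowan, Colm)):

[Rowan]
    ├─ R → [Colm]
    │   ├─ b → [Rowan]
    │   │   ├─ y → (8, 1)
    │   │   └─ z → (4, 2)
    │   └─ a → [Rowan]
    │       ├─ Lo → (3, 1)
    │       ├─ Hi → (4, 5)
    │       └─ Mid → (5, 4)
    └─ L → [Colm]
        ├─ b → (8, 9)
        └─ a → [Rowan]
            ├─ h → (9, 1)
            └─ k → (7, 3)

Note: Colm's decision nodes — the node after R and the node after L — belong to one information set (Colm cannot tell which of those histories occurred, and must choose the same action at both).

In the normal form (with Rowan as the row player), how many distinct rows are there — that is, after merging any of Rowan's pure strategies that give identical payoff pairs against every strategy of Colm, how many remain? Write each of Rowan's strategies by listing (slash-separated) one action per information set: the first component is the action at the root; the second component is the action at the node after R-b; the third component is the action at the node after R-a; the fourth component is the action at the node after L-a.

Rowan has 24 pure strategies: R/y/Lo/h, R/y/Lo/k, R/y/Hi/h, R/y/Hi/k, R/y/Mid/h, R/y/Mid/k, R/z/Lo/h, R/z/Lo/k, R/z/Hi/h, R/z/Hi/k, R/z/Mid/h, R/z/Mid/k, L/y/Lo/h, L/y/Lo/k, L/y/Hi/h, L/y/Hi/k, L/y/Mid/h, L/y/Mid/k, L/z/Lo/h, L/z/Lo/k, L/z/Hi/h, L/z/Hi/k, L/z/Mid/h, L/z/Mid/k. Columns: b, a.
{R/y/Lo/h, R/y/Lo/k} → row (8,1) (3,1)
{R/y/Hi/h, R/y/Hi/k} → row (8,1) (4,5)
{R/y/Mid/h, R/y/Mid/k} → row (8,1) (5,4)
{R/z/Lo/h, R/z/Lo/k} → row (4,2) (3,1)
{R/z/Hi/h, R/z/Hi/k} → row (4,2) (4,5)
{R/z/Mid/h, R/z/Mid/k} → row (4,2) (5,4)
{L/y/Lo/h, L/y/Hi/h, L/y/Mid/h, L/z/Lo/h, L/z/Hi/h, L/z/Mid/h} → row (8,9) (9,1)
{L/y/Lo/k, L/y/Hi/k, L/y/Mid/k, L/z/Lo/k, L/z/Hi/k, L/z/Mid/k} → row (8,9) (7,3)
That's 8 distinct rows out of 24 strategies.

8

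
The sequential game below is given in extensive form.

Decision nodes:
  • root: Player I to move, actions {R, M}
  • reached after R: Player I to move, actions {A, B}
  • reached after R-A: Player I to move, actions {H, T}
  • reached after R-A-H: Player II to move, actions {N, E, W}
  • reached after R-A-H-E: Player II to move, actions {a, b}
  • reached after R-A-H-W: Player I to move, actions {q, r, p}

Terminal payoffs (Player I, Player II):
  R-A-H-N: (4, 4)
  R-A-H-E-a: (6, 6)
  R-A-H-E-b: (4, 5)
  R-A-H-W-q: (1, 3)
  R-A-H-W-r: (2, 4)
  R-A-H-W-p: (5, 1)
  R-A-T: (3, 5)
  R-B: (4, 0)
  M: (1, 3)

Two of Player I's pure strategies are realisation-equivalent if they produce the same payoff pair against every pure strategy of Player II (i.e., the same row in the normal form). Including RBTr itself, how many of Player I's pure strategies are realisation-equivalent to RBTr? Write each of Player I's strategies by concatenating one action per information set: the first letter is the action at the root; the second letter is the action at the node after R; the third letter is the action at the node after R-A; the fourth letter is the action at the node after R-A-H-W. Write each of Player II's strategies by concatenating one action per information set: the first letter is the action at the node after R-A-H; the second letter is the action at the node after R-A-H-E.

Row for RBTr (columns Na, Nb, Ea, Eb, Wa, Wb): (4,0) (4,0) (4,0) (4,0) (4,0) (4,0).
Under RBTr, Player I's choice at the node after R-A and at the node after R-A-H-W can never be reached regardless of what Player II does, so varying those choices leaves every outcome unchanged.
Holding the reachable choices fixed and varying the unreachable ones freely already gives 2 × 3 = 6 equivalent strategies.
No other strategy reproduces this row, so those 6 are the full class: RBHq, RBHr, RBHp, RBTq, RBTr, RBTp.

6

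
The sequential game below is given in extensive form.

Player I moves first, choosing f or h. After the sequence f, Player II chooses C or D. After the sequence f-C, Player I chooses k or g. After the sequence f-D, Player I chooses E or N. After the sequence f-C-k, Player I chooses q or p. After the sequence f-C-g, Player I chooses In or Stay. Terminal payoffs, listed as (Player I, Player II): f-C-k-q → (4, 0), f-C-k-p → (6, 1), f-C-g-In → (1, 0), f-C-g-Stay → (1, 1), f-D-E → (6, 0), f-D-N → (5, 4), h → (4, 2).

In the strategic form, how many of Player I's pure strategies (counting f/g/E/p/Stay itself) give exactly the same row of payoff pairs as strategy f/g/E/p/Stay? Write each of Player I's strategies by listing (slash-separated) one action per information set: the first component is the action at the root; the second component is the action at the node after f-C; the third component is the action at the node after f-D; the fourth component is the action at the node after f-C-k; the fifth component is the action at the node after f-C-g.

Row for f/g/E/p/Stay (columns C, D): (1,1) (6,0).
Under f/g/E/p/Stay, Player I's choice at the node after f-C-k can never be reached regardless of what Player II does, so varying those choices leaves every outcome unchanged.
Holding the reachable choices fixed and varying the unreachable one freely already gives 2 equivalent strategies.
No other strategy reproduces this row, so those 2 are the full class: f/g/E/q/Stay, f/g/E/p/Stay.

2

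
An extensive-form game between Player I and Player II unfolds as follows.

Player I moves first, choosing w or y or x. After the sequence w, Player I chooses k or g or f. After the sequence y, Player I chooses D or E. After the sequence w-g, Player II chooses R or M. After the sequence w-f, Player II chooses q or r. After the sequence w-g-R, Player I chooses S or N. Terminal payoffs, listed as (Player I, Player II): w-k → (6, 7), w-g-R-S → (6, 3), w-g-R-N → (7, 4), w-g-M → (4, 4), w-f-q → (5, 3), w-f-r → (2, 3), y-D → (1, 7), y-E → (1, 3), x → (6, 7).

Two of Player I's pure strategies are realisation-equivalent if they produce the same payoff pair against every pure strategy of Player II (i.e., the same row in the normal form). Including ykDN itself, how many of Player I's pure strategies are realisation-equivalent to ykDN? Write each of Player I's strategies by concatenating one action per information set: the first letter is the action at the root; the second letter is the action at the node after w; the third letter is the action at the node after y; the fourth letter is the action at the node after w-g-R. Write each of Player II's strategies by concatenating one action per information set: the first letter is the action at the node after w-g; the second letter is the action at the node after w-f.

6

Row for ykDN (columns Rq, Rr, Mq, Mr): (1,7) (1,7) (1,7) (1,7).
Under ykDN, Player I's choice at the node after w and at the node after w-g-R can never be reached regardless of what Player II does, so varying those choices leaves every outcome unchanged.
Holding the reachable choices fixed and varying the unreachable ones freely already gives 3 × 2 = 6 equivalent strategies.
No other strategy reproduces this row, so those 6 are the full class: ykDS, ykDN, ygDS, ygDN, yfDS, yfDN.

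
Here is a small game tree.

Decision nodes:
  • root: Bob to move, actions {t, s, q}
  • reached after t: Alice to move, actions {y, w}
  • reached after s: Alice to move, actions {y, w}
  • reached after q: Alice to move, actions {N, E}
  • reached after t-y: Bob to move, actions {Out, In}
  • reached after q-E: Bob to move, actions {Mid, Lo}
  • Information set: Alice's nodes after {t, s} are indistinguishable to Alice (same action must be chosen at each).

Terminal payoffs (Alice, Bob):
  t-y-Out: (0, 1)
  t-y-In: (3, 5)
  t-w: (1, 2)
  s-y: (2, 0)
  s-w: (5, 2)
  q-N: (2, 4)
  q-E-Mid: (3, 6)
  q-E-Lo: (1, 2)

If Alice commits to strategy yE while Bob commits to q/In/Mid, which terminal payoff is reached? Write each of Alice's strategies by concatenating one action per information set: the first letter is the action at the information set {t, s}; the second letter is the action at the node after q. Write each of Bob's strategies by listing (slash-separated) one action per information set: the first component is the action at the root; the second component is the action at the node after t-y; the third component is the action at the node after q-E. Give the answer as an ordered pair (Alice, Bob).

Trace the play path from the root:
  Bob plays q
  Alice plays E at [q]
  Bob plays Mid at [q-E]
→ terminal payoff (3, 6).
(Alice's choice at the information set {t, s} is never reached on this path, so it doesn't affect the outcome.)

(3, 6)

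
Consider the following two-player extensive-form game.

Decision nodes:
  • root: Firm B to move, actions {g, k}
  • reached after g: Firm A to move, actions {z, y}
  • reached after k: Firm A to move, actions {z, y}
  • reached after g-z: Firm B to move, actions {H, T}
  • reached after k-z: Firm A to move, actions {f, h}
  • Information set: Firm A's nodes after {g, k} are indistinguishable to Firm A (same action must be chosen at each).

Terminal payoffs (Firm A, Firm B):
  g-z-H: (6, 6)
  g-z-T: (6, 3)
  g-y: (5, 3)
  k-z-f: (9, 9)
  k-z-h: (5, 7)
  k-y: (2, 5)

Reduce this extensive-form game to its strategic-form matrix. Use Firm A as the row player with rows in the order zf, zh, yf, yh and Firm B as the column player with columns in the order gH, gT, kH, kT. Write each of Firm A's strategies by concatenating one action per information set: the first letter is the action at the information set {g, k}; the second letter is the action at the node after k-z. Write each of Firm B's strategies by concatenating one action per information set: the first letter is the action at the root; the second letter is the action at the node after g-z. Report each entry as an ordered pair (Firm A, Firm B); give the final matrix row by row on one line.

zf: (6,6) (6,3) (9,9) (9,9) | zh: (6,6) (6,3) (5,7) (5,7) | yf: (5,3) (5,3) (2,5) (2,5) | yh: (5,3) (5,3) (2,5) (2,5)

Row zf: gH→(6,6), gT→(6,3), kH→(9,9), kT→(9,9)
Row zh: gH→(6,6), gT→(6,3), kH→(5,7), kT→(5,7)
Row yf: gH→(5,3), gT→(5,3), kH→(2,5), kT→(2,5)
Row yh: gH→(5,3), gT→(5,3), kH→(2,5), kT→(2,5)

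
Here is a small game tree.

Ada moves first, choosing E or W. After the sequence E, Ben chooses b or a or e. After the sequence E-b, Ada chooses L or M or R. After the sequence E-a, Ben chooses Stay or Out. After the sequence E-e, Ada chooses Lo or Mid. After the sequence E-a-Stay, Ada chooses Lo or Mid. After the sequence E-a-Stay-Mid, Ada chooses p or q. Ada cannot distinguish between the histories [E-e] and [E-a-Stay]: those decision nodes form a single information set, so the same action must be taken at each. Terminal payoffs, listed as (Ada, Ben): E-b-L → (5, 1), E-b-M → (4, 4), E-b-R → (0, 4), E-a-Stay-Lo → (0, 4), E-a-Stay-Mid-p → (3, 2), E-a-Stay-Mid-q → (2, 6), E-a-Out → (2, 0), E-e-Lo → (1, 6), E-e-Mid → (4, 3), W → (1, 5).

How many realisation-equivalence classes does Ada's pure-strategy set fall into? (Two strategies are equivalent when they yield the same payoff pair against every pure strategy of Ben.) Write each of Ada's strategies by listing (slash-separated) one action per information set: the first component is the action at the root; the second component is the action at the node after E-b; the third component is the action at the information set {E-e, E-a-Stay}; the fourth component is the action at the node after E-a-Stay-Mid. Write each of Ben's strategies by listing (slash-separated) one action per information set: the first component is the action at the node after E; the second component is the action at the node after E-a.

Ada has 24 pure strategies: E/L/Lo/p, E/L/Lo/q, E/L/Mid/p, E/L/Mid/q, E/M/Lo/p, E/M/Lo/q, E/M/Mid/p, E/M/Mid/q, E/R/Lo/p, E/R/Lo/q, E/R/Mid/p, E/R/Mid/q, W/L/Lo/p, W/L/Lo/q, W/L/Mid/p, W/L/Mid/q, W/M/Lo/p, W/M/Lo/q, W/M/Mid/p, W/M/Mid/q, W/R/Lo/p, W/R/Lo/q, W/R/Mid/p, W/R/Mid/q. Columns: b/Stay, b/Out, a/Stay, a/Out, e/Stay, e/Out.
{E/L/Lo/p, E/L/Lo/q} → row (5,1) (5,1) (0,4) (2,0) (1,6) (1,6)
{E/L/Mid/p} → row (5,1) (5,1) (3,2) (2,0) (4,3) (4,3)
{E/L/Mid/q} → row (5,1) (5,1) (2,6) (2,0) (4,3) (4,3)
{E/M/Lo/p, E/M/Lo/q} → row (4,4) (4,4) (0,4) (2,0) (1,6) (1,6)
{E/M/Mid/p} → row (4,4) (4,4) (3,2) (2,0) (4,3) (4,3)
{E/M/Mid/q} → row (4,4) (4,4) (2,6) (2,0) (4,3) (4,3)
{E/R/Lo/p, E/R/Lo/q} → row (0,4) (0,4) (0,4) (2,0) (1,6) (1,6)
{E/R/Mid/p} → row (0,4) (0,4) (3,2) (2,0) (4,3) (4,3)
{E/R/Mid/q} → row (0,4) (0,4) (2,6) (2,0) (4,3) (4,3)
{W/L/Lo/p, W/L/Lo/q, W/L/Mid/p, W/L/Mid/q, W/M/Lo/p, W/M/Lo/q, W/M/Mid/p, W/M/Mid/q, W/R/Lo/p, W/R/Lo/q, W/R/Mid/p, W/R/Mid/q} → row (1,5) (1,5) (1,5) (1,5) (1,5) (1,5)
That's 10 distinct rows out of 24 strategies.

10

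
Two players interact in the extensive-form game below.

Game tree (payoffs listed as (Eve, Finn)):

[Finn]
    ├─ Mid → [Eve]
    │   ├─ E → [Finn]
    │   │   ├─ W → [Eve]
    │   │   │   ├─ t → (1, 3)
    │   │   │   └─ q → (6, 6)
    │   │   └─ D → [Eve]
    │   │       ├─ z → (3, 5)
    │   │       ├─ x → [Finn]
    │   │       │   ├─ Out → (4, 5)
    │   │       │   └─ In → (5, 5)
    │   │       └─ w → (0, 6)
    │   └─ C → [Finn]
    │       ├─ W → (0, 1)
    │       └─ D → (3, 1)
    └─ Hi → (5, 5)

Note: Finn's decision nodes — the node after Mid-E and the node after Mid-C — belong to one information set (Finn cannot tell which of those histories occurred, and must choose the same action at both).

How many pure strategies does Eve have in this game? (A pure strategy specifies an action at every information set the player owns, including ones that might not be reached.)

Eve owns the node after Mid with actions {E, C} — two choices.
Eve owns the node after Mid-E-W with actions {t, q} — two choices.
Eve owns the node after Mid-E-D with actions {z, x, w} — three choices.
A pure strategy fixes one action at each information set independently, so the count is the product 2 × 2 × 3 = 12.
(For reference, Finn has 8 pure strategies, giving a 12×8 normal-form matrix.)

12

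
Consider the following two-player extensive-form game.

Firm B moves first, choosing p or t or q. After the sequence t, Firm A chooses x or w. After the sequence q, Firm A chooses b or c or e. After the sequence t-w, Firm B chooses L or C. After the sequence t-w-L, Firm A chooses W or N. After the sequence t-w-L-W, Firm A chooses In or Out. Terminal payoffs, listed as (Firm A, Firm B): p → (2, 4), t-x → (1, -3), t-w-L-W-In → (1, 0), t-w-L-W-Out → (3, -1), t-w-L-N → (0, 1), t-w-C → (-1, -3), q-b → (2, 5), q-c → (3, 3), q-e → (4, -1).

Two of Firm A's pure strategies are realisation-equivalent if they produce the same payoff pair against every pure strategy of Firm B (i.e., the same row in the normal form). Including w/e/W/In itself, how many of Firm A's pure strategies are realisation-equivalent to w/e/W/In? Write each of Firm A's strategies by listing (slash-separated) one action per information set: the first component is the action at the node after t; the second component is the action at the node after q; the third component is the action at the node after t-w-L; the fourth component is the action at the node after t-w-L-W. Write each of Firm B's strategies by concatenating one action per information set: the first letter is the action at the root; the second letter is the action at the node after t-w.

Row for w/e/W/In (columns pL, pC, tL, tC, qL, qC): (2,4) (2,4) (1,0) (-1,-3) (4,-1) (4,-1).
Every one of Firm A's information sets is on the play path for some reply by Firm B when Firm A follows w/e/W/In.
Changing the action at any of them therefore changes at least one column, so only w/e/W/In itself gives this row.

1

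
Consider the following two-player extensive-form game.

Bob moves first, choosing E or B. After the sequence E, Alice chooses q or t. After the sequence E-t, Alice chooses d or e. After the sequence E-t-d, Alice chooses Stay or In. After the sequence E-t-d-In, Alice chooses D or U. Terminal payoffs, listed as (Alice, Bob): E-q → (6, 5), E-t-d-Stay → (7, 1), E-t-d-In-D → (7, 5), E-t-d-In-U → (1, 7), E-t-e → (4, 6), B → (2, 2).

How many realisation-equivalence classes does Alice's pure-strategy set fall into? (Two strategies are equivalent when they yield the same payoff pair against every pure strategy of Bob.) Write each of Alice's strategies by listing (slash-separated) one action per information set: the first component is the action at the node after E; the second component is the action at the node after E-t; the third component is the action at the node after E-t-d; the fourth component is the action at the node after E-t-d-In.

5

Alice has 16 pure strategies: q/d/Stay/D, q/d/Stay/U, q/d/In/D, q/d/In/U, q/e/Stay/D, q/e/Stay/U, q/e/In/D, q/e/In/U, t/d/Stay/D, t/d/Stay/U, t/d/In/D, t/d/In/U, t/e/Stay/D, t/e/Stay/U, t/e/In/D, t/e/In/U. Columns: E, B.
{q/d/Stay/D, q/d/Stay/U, q/d/In/D, q/d/In/U, q/e/Stay/D, q/e/Stay/U, q/e/In/D, q/e/In/U} → row (6,5) (2,2)
{t/d/Stay/D, t/d/Stay/U} → row (7,1) (2,2)
{t/d/In/D} → row (7,5) (2,2)
{t/d/In/U} → row (1,7) (2,2)
{t/e/Stay/D, t/e/Stay/U, t/e/In/D, t/e/In/U} → row (4,6) (2,2)
That's 5 distinct rows out of 16 strategies.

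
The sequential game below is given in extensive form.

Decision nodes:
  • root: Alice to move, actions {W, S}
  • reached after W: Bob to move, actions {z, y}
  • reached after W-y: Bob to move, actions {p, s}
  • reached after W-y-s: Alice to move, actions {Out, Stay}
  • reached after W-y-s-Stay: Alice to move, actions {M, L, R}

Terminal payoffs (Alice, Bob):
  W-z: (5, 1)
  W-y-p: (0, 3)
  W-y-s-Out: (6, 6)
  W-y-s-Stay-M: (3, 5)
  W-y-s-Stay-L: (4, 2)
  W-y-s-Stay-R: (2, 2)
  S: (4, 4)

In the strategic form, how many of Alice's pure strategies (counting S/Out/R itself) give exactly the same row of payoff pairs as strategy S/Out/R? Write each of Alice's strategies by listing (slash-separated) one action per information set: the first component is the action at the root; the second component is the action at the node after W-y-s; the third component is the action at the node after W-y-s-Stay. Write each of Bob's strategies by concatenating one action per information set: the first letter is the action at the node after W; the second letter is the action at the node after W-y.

6

Row for S/Out/R (columns zp, zs, yp, ys): (4,4) (4,4) (4,4) (4,4).
Under S/Out/R, Alice's choice at the node after W-y-s and at the node after W-y-s-Stay can never be reached regardless of what Bob does, so varying those choices leaves every outcome unchanged.
Holding the reachable choices fixed and varying the unreachable ones freely already gives 2 × 3 = 6 equivalent strategies.
No other strategy reproduces this row, so those 6 are the full class: S/Out/M, S/Out/L, S/Out/R, S/Stay/M, S/Stay/L, S/Stay/R.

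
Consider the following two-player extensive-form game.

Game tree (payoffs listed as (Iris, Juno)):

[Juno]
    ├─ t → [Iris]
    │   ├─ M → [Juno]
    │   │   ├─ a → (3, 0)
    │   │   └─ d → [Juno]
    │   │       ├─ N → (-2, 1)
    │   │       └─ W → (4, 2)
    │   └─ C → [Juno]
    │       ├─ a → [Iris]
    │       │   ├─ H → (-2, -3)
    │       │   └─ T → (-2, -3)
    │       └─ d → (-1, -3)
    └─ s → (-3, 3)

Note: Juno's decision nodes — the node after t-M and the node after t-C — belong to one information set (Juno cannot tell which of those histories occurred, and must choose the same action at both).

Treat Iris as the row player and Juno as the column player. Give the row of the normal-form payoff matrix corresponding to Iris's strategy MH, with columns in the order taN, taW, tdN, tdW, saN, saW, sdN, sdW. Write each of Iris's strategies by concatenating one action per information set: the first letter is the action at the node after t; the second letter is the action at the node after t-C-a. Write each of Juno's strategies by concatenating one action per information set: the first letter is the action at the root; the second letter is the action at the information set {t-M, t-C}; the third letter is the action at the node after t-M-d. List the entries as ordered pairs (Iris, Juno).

vs taN: Juno plays t → Iris plays M at [t] → Juno plays a at [t-M] → (3, 0)
vs taW: Juno plays t → Iris plays M at [t] → Juno plays a at [t-M] → (3, 0)
vs tdN: Juno plays t → Iris plays M at [t] → Juno plays d at [t-M] → Juno plays N at [t-M-d] → (-2, 1)
vs tdW: Juno plays t → Iris plays M at [t] → Juno plays d at [t-M] → Juno plays W at [t-M-d] → (4, 2)
vs saN: Juno plays s → (-3, 3)
vs saW: Juno plays s → (-3, 3)
vs sdN: Juno plays s → (-3, 3)
vs sdW: Juno plays s → (-3, 3)

(3,0) (3,0) (-2,1) (4,2) (-3,3) (-3,3) (-3,3) (-3,3)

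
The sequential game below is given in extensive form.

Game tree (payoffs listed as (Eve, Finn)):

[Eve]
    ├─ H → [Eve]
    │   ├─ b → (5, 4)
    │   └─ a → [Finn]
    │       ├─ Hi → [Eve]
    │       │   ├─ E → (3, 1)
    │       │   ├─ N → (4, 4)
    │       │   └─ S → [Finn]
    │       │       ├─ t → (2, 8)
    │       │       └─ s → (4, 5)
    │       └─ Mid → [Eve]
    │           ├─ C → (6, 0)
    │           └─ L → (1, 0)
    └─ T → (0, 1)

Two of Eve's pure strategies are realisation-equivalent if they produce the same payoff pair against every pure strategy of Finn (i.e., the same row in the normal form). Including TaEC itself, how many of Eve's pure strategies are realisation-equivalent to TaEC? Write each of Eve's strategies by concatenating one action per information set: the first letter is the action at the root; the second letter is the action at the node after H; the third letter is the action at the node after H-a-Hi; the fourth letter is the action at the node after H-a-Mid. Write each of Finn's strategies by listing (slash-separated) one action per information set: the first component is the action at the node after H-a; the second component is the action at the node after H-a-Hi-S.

Row for TaEC (columns Hi/t, Hi/s, Mid/t, Mid/s): (0,1) (0,1) (0,1) (0,1).
Under TaEC, Eve's choice at the node after H and at the node after H-a-Hi and at the node after H-a-Mid can never be reached regardless of what Finn does, so varying those choices leaves every outcome unchanged.
Holding the reachable choices fixed and varying the unreachable ones freely already gives 2 × 3 × 2 = 12 equivalent strategies.
No other strategy reproduces this row, so those 12 are the full class: TbEC, TbEL, TbNC, TbNL, TbSC, TbSL, TaEC, TaEL, TaNC, TaNL, TaSC, TaSL.

12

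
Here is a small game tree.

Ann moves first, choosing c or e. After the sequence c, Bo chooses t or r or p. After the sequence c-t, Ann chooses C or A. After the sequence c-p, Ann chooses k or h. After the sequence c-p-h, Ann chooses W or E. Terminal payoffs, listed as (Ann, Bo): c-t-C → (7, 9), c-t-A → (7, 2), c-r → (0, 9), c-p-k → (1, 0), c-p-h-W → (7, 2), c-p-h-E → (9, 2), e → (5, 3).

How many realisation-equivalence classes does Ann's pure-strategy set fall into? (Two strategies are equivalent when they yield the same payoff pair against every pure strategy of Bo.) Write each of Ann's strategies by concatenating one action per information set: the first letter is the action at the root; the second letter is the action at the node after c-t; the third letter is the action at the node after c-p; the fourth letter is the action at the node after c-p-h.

Ann has 16 pure strategies: cCkW, cCkE, cChW, cChE, cAkW, cAkE, cAhW, cAhE, eCkW, eCkE, eChW, eChE, eAkW, eAkE, eAhW, eAhE. Columns: t, r, p.
{cCkW, cCkE} → row (7,9) (0,9) (1,0)
{cChW} → row (7,9) (0,9) (7,2)
{cChE} → row (7,9) (0,9) (9,2)
{cAkW, cAkE} → row (7,2) (0,9) (1,0)
{cAhW} → row (7,2) (0,9) (7,2)
{cAhE} → row (7,2) (0,9) (9,2)
{eCkW, eCkE, eChW, eChE, eAkW, eAkE, eAhW, eAhE} → row (5,3) (5,3) (5,3)
That's 7 distinct rows out of 16 strategies.

7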